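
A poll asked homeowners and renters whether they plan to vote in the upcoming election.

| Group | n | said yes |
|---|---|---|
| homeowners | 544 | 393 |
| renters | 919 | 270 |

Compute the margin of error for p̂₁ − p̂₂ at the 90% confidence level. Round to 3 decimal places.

First, p̂₁ = 393/544 = 0.7224; p̂₂ = 270/919 = 0.2938.
The two standard errors are √(0.7224×0.2776/544) = 0.01920 and √(0.2938×0.7062/919) = 0.01503.
Because the samples are independent, SE_diff = √(0.01920² + 0.01503²) = 0.02438.
Using z* = 1.645 for 90%, ME = 1.645 × 0.02438 = 0.04011.

0.040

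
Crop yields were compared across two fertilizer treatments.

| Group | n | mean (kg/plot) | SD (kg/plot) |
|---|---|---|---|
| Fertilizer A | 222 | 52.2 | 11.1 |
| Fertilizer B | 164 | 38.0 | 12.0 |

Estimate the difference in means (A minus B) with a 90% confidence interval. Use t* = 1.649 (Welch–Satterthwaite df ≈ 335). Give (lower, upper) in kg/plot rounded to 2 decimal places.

(12.23, 16.17)

SE₁ = s₁/√n₁ = 11.1/√222 = 0.7450; SE₂ = 12.0/√164 = 0.9370.
Independent samples, unequal variances: SE_diff = √(SE₁² + SE₂²) = √(0.555025 + 0.877969) = 1.1971.
t* = 1.649, so margin of error = 1.649 × 1.1971 = 1.9740.
Difference in means = 52.2 − 38.0 = 14.2000.
14.2000 ± 1.9740 → (12.23, 16.17).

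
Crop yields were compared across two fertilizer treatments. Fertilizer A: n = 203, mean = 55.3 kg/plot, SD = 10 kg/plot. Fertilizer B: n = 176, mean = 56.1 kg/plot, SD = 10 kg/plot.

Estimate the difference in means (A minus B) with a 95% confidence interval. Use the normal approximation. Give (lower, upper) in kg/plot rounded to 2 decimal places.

Per-group SEs: s₁/√n₁ = 10/√203 = 0.7019, s₂/√n₂ = 10/√176 = 0.7538.
Unpooled SE of the difference: √(0.49266361 + 0.56821444) = 1.0300.
Margin of error = z* · SE = 1.960 × 1.0300 = 2.0188.
x̄₁ − x̄₂ = 55.3 − 56.1 = -0.8000.
CI: -0.8000 ± 2.0188 = (-2.82, 1.22).

(-2.82, 1.22)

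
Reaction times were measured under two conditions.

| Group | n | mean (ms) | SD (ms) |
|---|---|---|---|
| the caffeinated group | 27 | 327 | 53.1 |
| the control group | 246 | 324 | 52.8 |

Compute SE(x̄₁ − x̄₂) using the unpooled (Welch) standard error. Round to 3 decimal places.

SE₁ = s₁/√n₁ = 53.1/√27 = 10.2191; SE₂ = 52.8/√246 = 3.3664.
Independent samples, unequal variances: SE_diff = √(SE₁² + SE₂²) = √(104.43000481 + 11.33264896) = 10.7593.

10.759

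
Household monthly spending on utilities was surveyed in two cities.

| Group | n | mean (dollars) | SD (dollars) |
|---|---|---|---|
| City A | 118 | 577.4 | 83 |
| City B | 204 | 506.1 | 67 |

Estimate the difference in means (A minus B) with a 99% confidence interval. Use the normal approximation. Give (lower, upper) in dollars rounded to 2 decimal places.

SE₁ = s₁/√n₁ = 83/√118 = 7.6408; SE₂ = 67/√204 = 4.6909.
Independent samples, unequal variances: SE_diff = √(SE₁² + SE₂²) = √(58.38182464 + 22.00454281) = 8.9658.
z* = 2.576, so margin of error = 2.576 × 8.9658 = 23.0959.
Difference in means = 577.4 − 506.1 = 71.3000.
71.3000 ± 23.0959 → (48.20, 94.40).

(48.20, 94.40)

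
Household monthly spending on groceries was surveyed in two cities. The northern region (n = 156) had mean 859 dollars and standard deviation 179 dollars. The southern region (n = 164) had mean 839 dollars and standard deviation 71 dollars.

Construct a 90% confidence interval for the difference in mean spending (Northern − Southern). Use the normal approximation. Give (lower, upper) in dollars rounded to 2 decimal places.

Standard errors of each mean: 179/√156 = 14.3315 and 71/√164 = 5.5442.
SE(x̄₁ − x̄₂) = √(14.3315² + 5.5442²) = 15.3665 for independent samples with unequal variances.
With z* = 1.645, the margin is 1.645 × 15.3665 = 25.2779.
x̄₁ − x̄₂ = 859 − 839 = 20.0000; the interval is 20.0000 ± 25.2779 = (-5.28, 45.28).

(-5.28, 45.28)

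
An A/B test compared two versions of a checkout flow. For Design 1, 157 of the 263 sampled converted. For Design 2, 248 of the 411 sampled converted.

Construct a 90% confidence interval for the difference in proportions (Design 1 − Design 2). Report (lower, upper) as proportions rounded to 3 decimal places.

(-0.070, 0.057)

Sample proportions: 157/263 = 0.5970, 248/411 = 0.6034.
Each SE is √(p̂(1−p̂)/n): √(0.5970·0.4030/263) = 0.03025 and √(0.6034·0.3966/411) = 0.02413.
SE(p̂₁ − p̂₂) = √(SE₁² + SE₂²) = √(0.0009150625 + 0.0005822569) = 0.03870, since the two samples are independent.
At 90% confidence z* = 1.645; margin = 1.645 × 0.03870 = 0.06366.
The difference is 0.5970 − 0.6034 = -0.0064, so the interval is -0.0064 ± 0.06366 = (-0.070, 0.057).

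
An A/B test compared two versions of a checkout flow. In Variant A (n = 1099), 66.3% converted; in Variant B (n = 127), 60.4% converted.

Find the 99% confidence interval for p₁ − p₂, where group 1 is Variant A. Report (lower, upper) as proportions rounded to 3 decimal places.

(-0.059, 0.177)

SE₁ = √(p̂₁(1−p̂₁)/n₁) = √(0.6630·0.3370/1099) = 0.01426; SE₂ = √(0.6040·0.3960/127) = 0.04340.
Independent samples: SE of the difference = √(SE₁² + SE₂²) = √(0.0002033476 + 0.00188356) = 0.04568.
z* for 99% confidence is 2.576, so the margin of error is 2.576 × 0.04568 = 0.11767.
Point estimate p̂₁ − p̂₂ = 0.6630 − 0.6040 = 0.0590.
0.0590 ± 0.11767 → (-0.059, 0.177).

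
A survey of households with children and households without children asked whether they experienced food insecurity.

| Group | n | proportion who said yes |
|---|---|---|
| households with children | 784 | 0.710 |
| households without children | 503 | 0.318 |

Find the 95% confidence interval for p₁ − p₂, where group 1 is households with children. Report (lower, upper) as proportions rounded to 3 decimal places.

The two standard errors are √(0.7100×0.2900/784) = 0.01621 and √(0.3180×0.6820/503) = 0.02076.
Because the samples are independent, SE_diff = √(0.01621² + 0.02076²) = 0.02634.
Using z* = 1.960 for 95%, ME = 1.960 × 0.02634 = 0.05163.
p̂₁ − p̂₂ = 0.3920; interval 0.3920 ± 0.05163 gives (0.340, 0.444).

(0.340, 0.444)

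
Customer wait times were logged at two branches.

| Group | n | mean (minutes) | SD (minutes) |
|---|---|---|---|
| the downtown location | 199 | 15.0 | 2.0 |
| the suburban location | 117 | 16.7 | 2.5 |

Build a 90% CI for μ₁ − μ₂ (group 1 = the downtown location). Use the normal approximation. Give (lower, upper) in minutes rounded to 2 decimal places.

Per-group SEs: s₁/√n₁ = 2.0/√199 = 0.1418, s₂/√n₂ = 2.5/√117 = 0.2311.
Unpooled SE of the difference: √(0.02010724 + 0.05340721) = 0.2711.
Margin of error = z* · SE = 1.645 × 0.2711 = 0.4460.
x̄₁ − x̄₂ = 15.0 − 16.7 = -1.7000.
CI: -1.7000 ± 0.4460 = (-2.15, -1.25).

(-2.15, -1.25)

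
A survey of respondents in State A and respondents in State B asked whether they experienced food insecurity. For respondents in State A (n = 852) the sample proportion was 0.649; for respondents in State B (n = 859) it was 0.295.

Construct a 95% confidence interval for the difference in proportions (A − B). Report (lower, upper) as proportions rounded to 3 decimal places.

(0.310, 0.398)

Each SE is √(p̂(1−p̂)/n): √(0.6490·0.3510/852) = 0.01635 and √(0.2950·0.7050/859) = 0.01556.
SE(p̂₁ − p̂₂) = √(SE₁² + SE₂²) = √(0.0002673225 + 0.0002421136) = 0.02257, since the two samples are independent.
At 95% confidence z* = 1.960; margin = 1.960 × 0.02257 = 0.04424.
The difference is 0.6490 − 0.2950 = 0.3540, so the interval is 0.3540 ± 0.04424 = (0.310, 0.398).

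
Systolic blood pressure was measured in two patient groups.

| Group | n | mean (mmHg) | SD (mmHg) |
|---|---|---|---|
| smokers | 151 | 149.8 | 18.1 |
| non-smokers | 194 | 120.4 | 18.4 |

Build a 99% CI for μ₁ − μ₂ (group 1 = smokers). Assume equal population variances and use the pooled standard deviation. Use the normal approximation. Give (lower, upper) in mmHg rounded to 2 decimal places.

(24.29, 34.51)

s_p = √[((n₁−1)s₁² + (n₂−1)s₂²)/(n₁+n₂−2)] = √[(150·18.1² + 193·18.4²)/343] = 18.2694.
SE = 18.2694·√(1/151 + 1/194) = 1.9826.
With z* = 2.576, margin = 2.576 × 1.9826 = 5.1072.
x̄₁ − x̄₂ = 149.8 − 120.4 = 29.4000; interval 29.4000 ± 5.1072 = (24.29, 34.51).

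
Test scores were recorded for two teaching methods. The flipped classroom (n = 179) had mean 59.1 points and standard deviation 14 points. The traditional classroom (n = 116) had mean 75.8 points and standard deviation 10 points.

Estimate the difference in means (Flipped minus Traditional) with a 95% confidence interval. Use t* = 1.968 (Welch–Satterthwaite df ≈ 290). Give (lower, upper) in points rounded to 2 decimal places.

Per-group SEs: s₁/√n₁ = 14/√179 = 1.0464, s₂/√n₂ = 10/√116 = 0.9285.
Unpooled SE of the difference: √(1.09495296 + 0.86211225) = 1.3990.
Margin of error = t* · SE = 1.968 × 1.3990 = 2.7532.
x̄₁ − x̄₂ = 59.1 − 75.8 = -16.7000.
CI: -16.7000 ± 2.7532 = (-19.45, -13.95).

(-19.45, -13.95)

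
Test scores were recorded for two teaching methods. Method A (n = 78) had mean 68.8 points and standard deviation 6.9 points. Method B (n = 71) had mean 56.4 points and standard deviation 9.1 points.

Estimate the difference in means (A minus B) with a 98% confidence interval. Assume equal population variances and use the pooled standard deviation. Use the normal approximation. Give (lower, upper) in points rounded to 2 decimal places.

(9.34, 15.46)

Pooled variance s_p² = [77·6.9² + 70·9.1²] / (78+71−2) = 64.3719, so s_p = 8.0232.
SE_diff = s_p·√(1/n₁ + 1/n₂) = 8.0232·√(1/78 + 1/71) = 1.3160.
z* = 2.326; margin = 2.326 × 1.3160 = 3.0610.
Difference = 68.8 − 56.4 = 12.4000.
12.4000 ± 3.0610 → (9.34, 15.46).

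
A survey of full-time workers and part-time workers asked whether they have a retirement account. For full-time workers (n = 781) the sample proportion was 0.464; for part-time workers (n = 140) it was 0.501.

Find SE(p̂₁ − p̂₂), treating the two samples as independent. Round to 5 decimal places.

0.04587

SE₁ = √(p̂₁(1−p̂₁)/n₁) = √(0.4640·0.5360/781) = 0.01784; SE₂ = √(0.5010·0.4990/140) = 0.04226.
Independent samples: SE of the difference = √(SE₁² + SE₂²) = √(0.0003182656 + 0.0017859076) = 0.04587.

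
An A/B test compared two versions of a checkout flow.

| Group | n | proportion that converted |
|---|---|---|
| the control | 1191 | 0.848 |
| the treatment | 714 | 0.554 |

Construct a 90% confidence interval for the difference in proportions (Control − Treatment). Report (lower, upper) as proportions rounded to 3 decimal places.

(0.259, 0.329)

Each SE is √(p̂(1−p̂)/n): √(0.8480·0.1520/1191) = 0.01040 and √(0.5540·0.4460/714) = 0.01860.
SE(p̂₁ − p̂₂) = √(SE₁² + SE₂²) = √(0.00010816 + 0.00034596) = 0.02131, since the two samples are independent.
At 90% confidence z* = 1.645; margin = 1.645 × 0.02131 = 0.03505.
The difference is 0.8480 − 0.5540 = 0.2940, so the interval is 0.2940 ± 0.03505 = (0.259, 0.329).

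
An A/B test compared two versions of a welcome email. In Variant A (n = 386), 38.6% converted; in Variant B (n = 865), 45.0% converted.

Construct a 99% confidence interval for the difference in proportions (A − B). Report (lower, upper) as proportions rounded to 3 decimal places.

The two standard errors are √(0.3860×0.6140/386) = 0.02478 and √(0.4500×0.5500/865) = 0.01692.
Because the samples are independent, SE_diff = √(0.02478² + 0.01692²) = 0.03001.
Using z* = 2.576 for 99%, ME = 2.576 × 0.03001 = 0.07731.
p̂₁ − p̂₂ = -0.0640; interval -0.0640 ± 0.07731 gives (-0.141, 0.013).

(-0.141, 0.013)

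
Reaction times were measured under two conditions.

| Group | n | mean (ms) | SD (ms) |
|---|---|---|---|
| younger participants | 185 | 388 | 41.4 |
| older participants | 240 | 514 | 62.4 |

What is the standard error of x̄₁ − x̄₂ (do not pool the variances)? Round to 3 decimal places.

5.049

Per-group SEs: s₁/√n₁ = 41.4/√185 = 3.0438, s₂/√n₂ = 62.4/√240 = 4.0279.
Unpooled SE of the difference: √(9.26471844 + 16.22397841) = 5.0486.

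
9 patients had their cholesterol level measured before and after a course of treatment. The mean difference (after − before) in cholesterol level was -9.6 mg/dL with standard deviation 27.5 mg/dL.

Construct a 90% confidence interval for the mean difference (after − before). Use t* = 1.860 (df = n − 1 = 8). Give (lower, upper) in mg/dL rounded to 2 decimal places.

This is a matched-pairs design, so SE = s_d/√n = 27.5/√9 = 9.1667.
Margin = 1.860 × 9.1667 = 17.0501; the interval is -9.6 ± 17.0501 = (-26.65, 7.45).

(-26.65, 7.45)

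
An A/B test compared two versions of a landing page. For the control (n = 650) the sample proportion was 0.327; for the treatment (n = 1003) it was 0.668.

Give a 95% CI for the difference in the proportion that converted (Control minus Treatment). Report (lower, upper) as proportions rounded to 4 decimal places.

(-0.3874, -0.2946)

Each SE is √(p̂(1−p̂)/n): √(0.3270·0.6730/650) = 0.01840 and √(0.6680·0.3320/1003) = 0.01487.
SE(p̂₁ − p̂₂) = √(SE₁² + SE₂²) = √(0.00033856 + 0.0002211169) = 0.02366, since the two samples are independent.
At 95% confidence z* = 1.960; margin = 1.960 × 0.02366 = 0.04637.
The difference is 0.3270 − 0.6680 = -0.3410, so the interval is -0.3410 ± 0.04637 = (-0.3874, -0.2946).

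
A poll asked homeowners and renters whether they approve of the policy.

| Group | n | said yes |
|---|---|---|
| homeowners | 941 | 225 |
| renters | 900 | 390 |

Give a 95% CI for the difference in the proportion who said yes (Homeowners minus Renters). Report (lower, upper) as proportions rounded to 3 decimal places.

(-0.237, -0.152)

First, p̂₁ = 225/941 = 0.2391; p̂₂ = 390/900 = 0.4333.
The two standard errors are √(0.2391×0.7609/941) = 0.01390 and √(0.4333×0.5667/900) = 0.01652.
Because the samples are independent, SE_diff = √(0.01390² + 0.01652²) = 0.02159.
Using z* = 1.960 for 95%, ME = 1.960 × 0.02159 = 0.04232.
p̂₁ − p̂₂ = -0.1942; interval -0.1942 ± 0.04232 gives (-0.237, -0.152).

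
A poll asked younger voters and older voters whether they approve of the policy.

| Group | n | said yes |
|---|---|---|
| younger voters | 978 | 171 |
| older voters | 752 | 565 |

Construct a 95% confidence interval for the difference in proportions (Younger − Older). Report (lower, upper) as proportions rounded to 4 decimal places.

(-0.6155, -0.5375)

p̂₁ = 171/978 = 0.1748 and p̂₂ = 565/752 = 0.7513.
SE₁ = √(p̂₁(1−p̂₁)/n₁) = √(0.1748·0.8252/978) = 0.01214; SE₂ = √(0.7513·0.2487/752) = 0.01576.
Independent samples: SE of the difference = √(SE₁² + SE₂²) = √(0.0001473796 + 0.0002483776) = 0.01989.
z* for 95% confidence is 1.960, so the margin of error is 1.960 × 0.01989 = 0.03898.
Point estimate p̂₁ − p̂₂ = 0.1748 − 0.7513 = -0.5765.
-0.5765 ± 0.03898 → (-0.6155, -0.5375).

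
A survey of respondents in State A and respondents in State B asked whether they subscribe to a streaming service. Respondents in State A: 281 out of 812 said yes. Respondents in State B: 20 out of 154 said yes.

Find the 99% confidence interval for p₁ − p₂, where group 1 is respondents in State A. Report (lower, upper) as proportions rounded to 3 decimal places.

(0.134, 0.298)

Sample proportions: 281/812 = 0.3461, 20/154 = 0.1299.
Each SE is √(p̂(1−p̂)/n): √(0.3461·0.6539/812) = 0.01669 and √(0.1299·0.8701/154) = 0.02709.
SE(p̂₁ − p̂₂) = √(SE₁² + SE₂²) = √(0.0002785561 + 0.0007338681) = 0.03182, since the two samples are independent.
At 99% confidence z* = 2.576; margin = 2.576 × 0.03182 = 0.08197.
The difference is 0.3461 − 0.1299 = 0.2162, so the interval is 0.2162 ± 0.08197 = (0.134, 0.298).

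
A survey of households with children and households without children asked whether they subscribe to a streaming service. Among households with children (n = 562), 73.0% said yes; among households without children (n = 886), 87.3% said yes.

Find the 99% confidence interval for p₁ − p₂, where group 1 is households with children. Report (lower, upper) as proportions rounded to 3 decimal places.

(-0.199, -0.087)

SE₁ = √(p̂₁(1−p̂₁)/n₁) = √(0.7300·0.2700/562) = 0.01873; SE₂ = √(0.8730·0.1270/886) = 0.01119.
Independent samples: SE of the difference = √(SE₁² + SE₂²) = √(0.0003508129 + 0.0001252161) = 0.02182.
z* for 99% confidence is 2.576, so the margin of error is 2.576 × 0.02182 = 0.05621.
Point estimate p̂₁ − p̂₂ = 0.7300 − 0.8730 = -0.1430.
-0.1430 ± 0.05621 → (-0.199, -0.087).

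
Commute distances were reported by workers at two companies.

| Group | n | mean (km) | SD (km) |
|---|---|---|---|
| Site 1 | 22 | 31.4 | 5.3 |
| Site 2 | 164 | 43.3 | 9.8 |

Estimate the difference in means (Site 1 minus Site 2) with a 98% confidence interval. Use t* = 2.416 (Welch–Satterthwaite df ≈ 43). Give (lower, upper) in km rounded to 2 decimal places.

(-15.20, -8.60)

SE₁ = s₁/√n₁ = 5.3/√22 = 1.1300; SE₂ = 9.8/√164 = 0.7653.
Independent samples, unequal variances: SE_diff = √(SE₁² + SE₂²) = √(1.2769 + 0.58568409) = 1.3648.
t* = 2.416, so margin of error = 2.416 × 1.3648 = 3.2974.
Difference in means = 31.4 − 43.3 = -11.9000.
-11.9000 ± 3.2974 → (-15.20, -8.60).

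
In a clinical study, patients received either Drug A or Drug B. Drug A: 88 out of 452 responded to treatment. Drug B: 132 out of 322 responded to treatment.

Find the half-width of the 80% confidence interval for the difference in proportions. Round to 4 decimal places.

0.0425

First, p̂₁ = 88/452 = 0.1947; p̂₂ = 132/322 = 0.4099.
The two standard errors are √(0.1947×0.8053/452) = 0.01862 and √(0.4099×0.5901/322) = 0.02741.
Because the samples are independent, SE_diff = √(0.01862² + 0.02741²) = 0.03314.
Using z* = 1.282 for 80%, ME = 1.282 × 0.03314 = 0.04249.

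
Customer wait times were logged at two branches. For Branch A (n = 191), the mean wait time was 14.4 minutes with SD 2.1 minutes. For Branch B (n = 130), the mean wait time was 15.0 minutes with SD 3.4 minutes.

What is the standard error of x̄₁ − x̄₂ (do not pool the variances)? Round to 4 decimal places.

0.3347

SE₁ = s₁/√n₁ = 2.1/√191 = 0.1520; SE₂ = 3.4/√130 = 0.2982.
Independent samples, unequal variances: SE_diff = √(SE₁² + SE₂²) = √(0.023104 + 0.08892324) = 0.3347.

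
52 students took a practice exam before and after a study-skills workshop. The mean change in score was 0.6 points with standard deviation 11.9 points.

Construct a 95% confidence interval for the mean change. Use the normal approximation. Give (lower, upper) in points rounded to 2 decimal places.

This is a matched-pairs design, so SE = s_d/√n = 11.9/√52 = 1.6502.
Margin = 1.960 × 1.6502 = 3.2344; the interval is 0.6 ± 3.2344 = (-2.63, 3.83).

(-2.63, 3.83)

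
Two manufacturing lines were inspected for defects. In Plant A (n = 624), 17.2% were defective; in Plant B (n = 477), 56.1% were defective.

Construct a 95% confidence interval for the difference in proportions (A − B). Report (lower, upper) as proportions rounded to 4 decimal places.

(-0.4425, -0.3355)

SE₁ = √(p̂₁(1−p̂₁)/n₁) = √(0.1720·0.8280/624) = 0.01511; SE₂ = √(0.5610·0.4390/477) = 0.02272.
Independent samples: SE of the difference = √(SE₁² + SE₂²) = √(0.0002283121 + 0.0005161984) = 0.02729.
z* for 95% confidence is 1.960, so the margin of error is 1.960 × 0.02729 = 0.05349.
Point estimate p̂₁ − p̂₂ = 0.1720 − 0.5610 = -0.3890.
-0.3890 ± 0.05349 → (-0.4425, -0.3355).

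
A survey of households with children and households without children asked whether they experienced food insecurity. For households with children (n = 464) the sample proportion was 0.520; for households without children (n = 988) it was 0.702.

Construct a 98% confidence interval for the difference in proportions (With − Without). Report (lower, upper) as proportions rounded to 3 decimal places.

(-0.246, -0.118)

Each SE is √(p̂(1−p̂)/n): √(0.5200·0.4800/464) = 0.02319 and √(0.7020·0.2980/988) = 0.01455.
SE(p̂₁ − p̂₂) = √(SE₁² + SE₂²) = √(0.0005377761 + 0.0002117025) = 0.02738, since the two samples are independent.
At 98% confidence z* = 2.326; margin = 2.326 × 0.02738 = 0.06369.
The difference is 0.5200 − 0.7020 = -0.1820, so the interval is -0.1820 ± 0.06369 = (-0.246, -0.118).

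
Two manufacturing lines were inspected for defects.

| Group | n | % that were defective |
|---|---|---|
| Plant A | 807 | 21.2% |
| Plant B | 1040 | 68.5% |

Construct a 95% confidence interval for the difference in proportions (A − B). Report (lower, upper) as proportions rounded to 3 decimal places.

(-0.513, -0.433)

The two standard errors are √(0.2120×0.7880/807) = 0.01439 and √(0.6850×0.3150/1040) = 0.01440.
Because the samples are independent, SE_diff = √(0.01439² + 0.01440²) = 0.02036.
Using z* = 1.960 for 95%, ME = 1.960 × 0.02036 = 0.03991.
p̂₁ − p̂₂ = -0.4730; interval -0.4730 ± 0.03991 gives (-0.513, -0.433).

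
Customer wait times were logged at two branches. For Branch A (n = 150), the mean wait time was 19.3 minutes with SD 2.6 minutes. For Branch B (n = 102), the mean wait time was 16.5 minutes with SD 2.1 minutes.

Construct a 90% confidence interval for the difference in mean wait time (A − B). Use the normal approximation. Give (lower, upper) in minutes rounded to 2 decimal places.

Per-group SEs: s₁/√n₁ = 2.6/√150 = 0.2123, s₂/√n₂ = 2.1/√102 = 0.2079.
Unpooled SE of the difference: √(0.04507129 + 0.04322241) = 0.2971.
Margin of error = z* · SE = 1.645 × 0.2971 = 0.4887.
x̄₁ − x̄₂ = 19.3 − 16.5 = 2.8000.
CI: 2.8000 ± 0.4887 = (2.31, 3.29).

(2.31, 3.29)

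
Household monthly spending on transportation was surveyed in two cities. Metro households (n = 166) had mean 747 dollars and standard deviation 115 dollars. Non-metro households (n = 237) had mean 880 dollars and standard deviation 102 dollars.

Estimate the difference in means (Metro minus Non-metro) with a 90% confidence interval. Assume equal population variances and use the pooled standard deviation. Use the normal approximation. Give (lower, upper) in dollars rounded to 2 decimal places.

(-150.90, -115.10)

Pooled variance s_p² = [165·115² + 236·102²] / (166+237−2) = 11564.7606, so s_p = 107.5396.
SE_diff = s_p·√(1/n₁ + 1/n₂) = 107.5396·√(1/166 + 1/237) = 10.8841.
z* = 1.645; margin = 1.645 × 10.8841 = 17.9043.
Difference = 747 − 880 = -133.0000.
-133.0000 ± 17.9043 → (-150.90, -115.10).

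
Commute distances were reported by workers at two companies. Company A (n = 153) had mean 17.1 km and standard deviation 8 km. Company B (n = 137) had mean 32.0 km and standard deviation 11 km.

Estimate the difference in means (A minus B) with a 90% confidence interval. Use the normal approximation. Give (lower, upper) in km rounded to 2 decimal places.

SE₁ = s₁/√n₁ = 8/√153 = 0.6468; SE₂ = 11/√137 = 0.9398.
Independent samples, unequal variances: SE_diff = √(SE₁² + SE₂²) = √(0.41835024 + 0.88322404) = 1.1409.
z* = 1.645, so margin of error = 1.645 × 1.1409 = 1.8768.
Difference in means = 17.1 − 32.0 = -14.9000.
-14.9000 ± 1.8768 → (-16.78, -13.02).

(-16.78, -13.02)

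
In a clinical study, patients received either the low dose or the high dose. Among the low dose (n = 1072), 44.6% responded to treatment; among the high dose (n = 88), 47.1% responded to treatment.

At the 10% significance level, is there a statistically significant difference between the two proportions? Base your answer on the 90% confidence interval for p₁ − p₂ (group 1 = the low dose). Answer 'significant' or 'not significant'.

SE₁ = √(p̂₁(1−p̂₁)/n₁) = √(0.4460·0.5540/1072) = 0.01518; SE₂ = √(0.4710·0.5290/88) = 0.05321.
Independent samples: SE of the difference = √(SE₁² + SE₂²) = √(0.0002304324 + 0.0028313041) = 0.05533.
z* for 90% confidence is 1.645, so the margin of error is 1.645 × 0.05533 = 0.09102.
Point estimate p̂₁ − p̂₂ = 0.4460 − 0.4710 = -0.0250.
-0.0250 ± 0.09102 → (-0.11602, 0.06602).
The interval (-0.11602, 0.06602) contains 0, so the difference is not significant.

not significant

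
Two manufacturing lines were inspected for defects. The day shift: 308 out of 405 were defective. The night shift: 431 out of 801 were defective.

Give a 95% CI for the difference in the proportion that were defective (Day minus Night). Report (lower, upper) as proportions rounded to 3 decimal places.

(0.168, 0.276)

p̂₁ = 308/405 = 0.7605 and p̂₂ = 431/801 = 0.5381.
SE₁ = √(p̂₁(1−p̂₁)/n₁) = √(0.7605·0.2395/405) = 0.02121; SE₂ = √(0.5381·0.4619/801) = 0.01762.
Independent samples: SE of the difference = √(SE₁² + SE₂²) = √(0.0004498641 + 0.0003104644) = 0.02757.
z* for 95% confidence is 1.960, so the margin of error is 1.960 × 0.02757 = 0.05404.
Point estimate p̂₁ − p̂₂ = 0.7605 − 0.5381 = 0.2224.
0.2224 ± 0.05404 → (0.168, 0.276).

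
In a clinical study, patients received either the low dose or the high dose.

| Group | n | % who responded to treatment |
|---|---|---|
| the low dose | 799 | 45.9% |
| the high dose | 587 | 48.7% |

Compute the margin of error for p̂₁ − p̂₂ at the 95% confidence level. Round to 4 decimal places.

0.0532

The two standard errors are √(0.4590×0.5410/799) = 0.01763 and √(0.4870×0.5130/587) = 0.02063.
Because the samples are independent, SE_diff = √(0.01763² + 0.02063²) = 0.02714.
Using z* = 1.960 for 95%, ME = 1.960 × 0.02714 = 0.05319.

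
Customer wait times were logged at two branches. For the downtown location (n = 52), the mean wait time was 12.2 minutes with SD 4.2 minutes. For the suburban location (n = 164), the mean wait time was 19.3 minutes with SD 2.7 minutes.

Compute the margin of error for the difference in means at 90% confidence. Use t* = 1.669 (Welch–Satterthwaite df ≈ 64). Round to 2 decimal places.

Per-group SEs: s₁/√n₁ = 4.2/√52 = 0.5824, s₂/√n₂ = 2.7/√164 = 0.2108.
Unpooled SE of the difference: √(0.33918976 + 0.04443664) = 0.6194.
Margin of error = t* · SE = 1.669 × 0.6194 = 1.0338.

1.03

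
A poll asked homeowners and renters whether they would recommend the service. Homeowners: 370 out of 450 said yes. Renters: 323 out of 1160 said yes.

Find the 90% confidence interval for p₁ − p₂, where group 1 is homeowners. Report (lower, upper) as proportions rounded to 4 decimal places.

First, p̂₁ = 370/450 = 0.8222; p̂₂ = 323/1160 = 0.2784.
The two standard errors are √(0.8222×0.1778/450) = 0.01802 and √(0.2784×0.7216/1160) = 0.01316.
Because the samples are independent, SE_diff = √(0.01802² + 0.01316²) = 0.02231.
Using z* = 1.645 for 90%, ME = 1.645 × 0.02231 = 0.03670.
p̂₁ − p̂₂ = 0.5438; interval 0.5438 ± 0.03670 gives (0.5071, 0.5805).

(0.5071, 0.5805)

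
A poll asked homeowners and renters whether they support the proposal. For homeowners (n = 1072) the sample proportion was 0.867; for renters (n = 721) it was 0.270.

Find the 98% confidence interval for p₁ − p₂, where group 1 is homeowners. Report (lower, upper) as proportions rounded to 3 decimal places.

(0.552, 0.642)

SE₁ = √(p̂₁(1−p̂₁)/n₁) = √(0.8670·0.1330/1072) = 0.01037; SE₂ = √(0.2700·0.7300/721) = 0.01653.
Independent samples: SE of the difference = √(SE₁² + SE₂²) = √(0.0001075369 + 0.0002732409) = 0.01951.
z* for 98% confidence is 2.326, so the margin of error is 2.326 × 0.01951 = 0.04538.
Point estimate p̂₁ − p̂₂ = 0.8670 − 0.2700 = 0.5970.
0.5970 ± 0.04538 → (0.552, 0.642).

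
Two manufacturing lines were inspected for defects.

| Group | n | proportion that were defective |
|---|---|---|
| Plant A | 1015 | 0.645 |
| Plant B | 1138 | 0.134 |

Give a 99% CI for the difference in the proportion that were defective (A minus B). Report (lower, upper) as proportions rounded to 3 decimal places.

(0.464, 0.558)

The two standard errors are √(0.6450×0.3550/1015) = 0.01502 and √(0.1340×0.8660/1138) = 0.01010.
Because the samples are independent, SE_diff = √(0.01502² + 0.01010²) = 0.01810.
Using z* = 2.576 for 99%, ME = 2.576 × 0.01810 = 0.04663.
p̂₁ − p̂₂ = 0.5110; interval 0.5110 ± 0.04663 gives (0.464, 0.558).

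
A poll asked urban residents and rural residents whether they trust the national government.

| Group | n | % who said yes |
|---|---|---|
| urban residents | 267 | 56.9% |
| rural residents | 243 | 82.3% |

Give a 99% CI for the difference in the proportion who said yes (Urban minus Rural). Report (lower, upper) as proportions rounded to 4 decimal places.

(-0.3544, -0.1536)

The two standard errors are √(0.5690×0.4310/267) = 0.03031 and √(0.8230×0.1770/243) = 0.02448.
Because the samples are independent, SE_diff = √(0.03031² + 0.02448²) = 0.03896.
Using z* = 2.576 for 99%, ME = 2.576 × 0.03896 = 0.10036.
p̂₁ − p̂₂ = -0.2540; interval -0.2540 ± 0.10036 gives (-0.3544, -0.1536).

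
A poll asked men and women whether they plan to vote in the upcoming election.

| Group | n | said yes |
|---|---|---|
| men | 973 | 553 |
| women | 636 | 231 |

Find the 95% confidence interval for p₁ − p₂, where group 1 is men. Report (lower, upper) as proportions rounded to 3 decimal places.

First, p̂₁ = 553/973 = 0.5683; p̂₂ = 231/636 = 0.3632.
The two standard errors are √(0.5683×0.4317/973) = 0.01588 and √(0.3632×0.6368/636) = 0.01907.
Because the samples are independent, SE_diff = √(0.01588² + 0.01907²) = 0.02482.
Using z* = 1.960 for 95%, ME = 1.960 × 0.02482 = 0.04865.
p̂₁ − p̂₂ = 0.2051; interval 0.2051 ± 0.04865 gives (0.156, 0.254).

(0.156, 0.254)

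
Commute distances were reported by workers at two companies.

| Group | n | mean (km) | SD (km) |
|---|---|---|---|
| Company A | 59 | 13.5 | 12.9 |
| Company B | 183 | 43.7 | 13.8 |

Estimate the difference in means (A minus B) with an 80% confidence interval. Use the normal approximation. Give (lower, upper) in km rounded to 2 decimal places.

(-32.72, -27.68)

SE₁ = s₁/√n₁ = 12.9/√59 = 1.6794; SE₂ = 13.8/√183 = 1.0201.
Independent samples, unequal variances: SE_diff = √(SE₁² + SE₂²) = √(2.82038436 + 1.04060401) = 1.9649.
z* = 1.282, so margin of error = 1.282 × 1.9649 = 2.5190.
Difference in means = 13.5 − 43.7 = -30.2000.
-30.2000 ± 2.5190 → (-32.72, -27.68).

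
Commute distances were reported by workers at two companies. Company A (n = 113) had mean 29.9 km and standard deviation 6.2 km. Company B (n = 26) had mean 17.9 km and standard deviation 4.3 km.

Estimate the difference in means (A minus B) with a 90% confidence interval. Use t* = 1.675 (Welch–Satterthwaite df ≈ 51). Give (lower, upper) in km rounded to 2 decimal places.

(10.28, 13.72)

Per-group SEs: s₁/√n₁ = 6.2/√113 = 0.5832, s₂/√n₂ = 4.3/√26 = 0.8433.
Unpooled SE of the difference: √(0.34012224 + 0.71115489) = 1.0253.
Margin of error = t* · SE = 1.675 × 1.0253 = 1.7174.
x̄₁ − x̄₂ = 29.9 − 17.9 = 12.0000.
CI: 12.0000 ± 1.7174 = (10.28, 13.72).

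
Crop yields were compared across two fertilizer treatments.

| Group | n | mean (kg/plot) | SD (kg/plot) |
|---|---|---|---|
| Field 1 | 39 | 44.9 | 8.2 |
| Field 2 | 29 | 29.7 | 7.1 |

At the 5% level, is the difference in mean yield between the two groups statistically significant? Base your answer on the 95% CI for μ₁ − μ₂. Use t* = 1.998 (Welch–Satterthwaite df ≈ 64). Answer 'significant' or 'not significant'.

Standard errors of each mean: 8.2/√39 = 1.3131 and 7.1/√29 = 1.3184.
SE(x̄₁ − x̄₂) = √(1.3131² + 1.3184²) = 1.8608 for independent samples with unequal variances.
With t* = 1.998, the margin is 1.998 × 1.8608 = 3.7179.
x̄₁ − x̄₂ = 44.9 − 29.7 = 15.2000; the interval is 15.2000 ± 3.7179 = (11.4821, 18.9179).
The interval (11.4821, 18.9179) does not contain 0, so the difference is significant.

significant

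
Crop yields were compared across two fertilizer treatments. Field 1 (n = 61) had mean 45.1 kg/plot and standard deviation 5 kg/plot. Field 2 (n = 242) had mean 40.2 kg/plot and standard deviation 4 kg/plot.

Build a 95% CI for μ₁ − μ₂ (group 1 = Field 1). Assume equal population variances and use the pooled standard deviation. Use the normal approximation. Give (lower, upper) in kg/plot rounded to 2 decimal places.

s_p = √[((n₁−1)s₁² + (n₂−1)s₂²)/(n₁+n₂−2)] = √[(60·5² + 241·4²)/301] = 4.2183.
SE = 4.2183·√(1/61 + 1/242) = 0.6043.
With z* = 1.960, margin = 1.960 × 0.6043 = 1.1844.
x̄₁ − x̄₂ = 45.1 − 40.2 = 4.9000; interval 4.9000 ± 1.1844 = (3.72, 6.08).

(3.72, 6.08)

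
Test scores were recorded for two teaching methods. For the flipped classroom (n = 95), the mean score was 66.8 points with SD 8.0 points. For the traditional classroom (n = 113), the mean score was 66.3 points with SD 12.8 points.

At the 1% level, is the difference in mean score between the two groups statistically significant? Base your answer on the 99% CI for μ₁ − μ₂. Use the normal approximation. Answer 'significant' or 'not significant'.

not significant

SE₁ = s₁/√n₁ = 8.0/√95 = 0.8208; SE₂ = 12.8/√113 = 1.2041.
Independent samples, unequal variances: SE_diff = √(SE₁² + SE₂²) = √(0.67371264 + 1.44985681) = 1.4572.
z* = 2.576, so margin of error = 2.576 × 1.4572 = 3.7537.
Difference in means = 66.8 − 66.3 = 0.5000.
0.5000 ± 3.7537 → (-3.2537, 4.2537).
The interval (-3.2537, 4.2537) contains 0, so the difference is not significant.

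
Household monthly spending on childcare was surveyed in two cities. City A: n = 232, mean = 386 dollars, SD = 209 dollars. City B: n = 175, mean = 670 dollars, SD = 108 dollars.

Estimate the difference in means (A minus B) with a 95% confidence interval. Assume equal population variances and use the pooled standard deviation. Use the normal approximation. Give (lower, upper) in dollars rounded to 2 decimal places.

(-317.95, -250.05)

Pooled variance s_p² = [231·209² + 174·108²] / (232+175−2) = 29925.5481, so s_p = 172.9900.
SE_diff = s_p·√(1/n₁ + 1/n₂) = 172.9900·√(1/232 + 1/175) = 17.3203.
z* = 1.960; margin = 1.960 × 17.3203 = 33.9478.
Difference = 386 − 670 = -284.0000.
-284.0000 ± 33.9478 → (-317.95, -250.05).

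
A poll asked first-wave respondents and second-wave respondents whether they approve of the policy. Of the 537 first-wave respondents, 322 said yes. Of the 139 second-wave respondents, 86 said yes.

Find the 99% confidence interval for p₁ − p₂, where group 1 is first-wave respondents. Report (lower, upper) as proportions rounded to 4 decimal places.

(-0.1384, 0.1002)

p̂₁ = 322/537 = 0.5996 and p̂₂ = 86/139 = 0.6187.
SE₁ = √(p̂₁(1−p̂₁)/n₁) = √(0.5996·0.4004/537) = 0.02114; SE₂ = √(0.6187·0.3813/139) = 0.04120.
Independent samples: SE of the difference = √(SE₁² + SE₂²) = √(0.0004468996 + 0.00169744) = 0.04631.
z* for 99% confidence is 2.576, so the margin of error is 2.576 × 0.04631 = 0.11929.
Point estimate p̂₁ − p̂₂ = 0.5996 − 0.6187 = -0.0191.
-0.0191 ± 0.11929 → (-0.1384, 0.1002).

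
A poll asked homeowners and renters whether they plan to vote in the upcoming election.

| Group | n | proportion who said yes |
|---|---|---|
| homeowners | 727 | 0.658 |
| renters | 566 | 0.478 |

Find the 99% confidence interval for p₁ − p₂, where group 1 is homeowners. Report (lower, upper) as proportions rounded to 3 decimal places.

Each SE is √(p̂(1−p̂)/n): √(0.6580·0.3420/727) = 0.01759 and √(0.4780·0.5220/566) = 0.02100.
SE(p̂₁ − p̂₂) = √(SE₁² + SE₂²) = √(0.0003094081 + 0.000441) = 0.02739, since the two samples are independent.
At 99% confidence z* = 2.576; margin = 2.576 × 0.02739 = 0.07056.
The difference is 0.6580 − 0.4780 = 0.1800, so the interval is 0.1800 ± 0.07056 = (0.109, 0.251).

(0.109, 0.251)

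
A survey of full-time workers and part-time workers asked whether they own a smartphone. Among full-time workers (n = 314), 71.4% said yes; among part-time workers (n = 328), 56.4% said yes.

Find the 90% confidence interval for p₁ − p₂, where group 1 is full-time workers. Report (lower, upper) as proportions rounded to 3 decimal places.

(0.088, 0.212)

SE₁ = √(p̂₁(1−p̂₁)/n₁) = √(0.7140·0.2860/314) = 0.02550; SE₂ = √(0.5640·0.4360/328) = 0.02738.
Independent samples: SE of the difference = √(SE₁² + SE₂²) = √(0.00065025 + 0.0007496644) = 0.03742.
z* for 90% confidence is 1.645, so the margin of error is 1.645 × 0.03742 = 0.06156.
Point estimate p̂₁ − p̂₂ = 0.7140 − 0.5640 = 0.1500.
0.1500 ± 0.06156 → (0.088, 0.212).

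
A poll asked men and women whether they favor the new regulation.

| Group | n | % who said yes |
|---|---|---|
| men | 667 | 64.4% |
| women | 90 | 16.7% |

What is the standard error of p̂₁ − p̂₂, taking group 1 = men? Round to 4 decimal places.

0.0435

The two standard errors are √(0.6440×0.3560/667) = 0.01854 and √(0.1670×0.8330/90) = 0.03932.
Because the samples are independent, SE_diff = √(0.01854² + 0.03932²) = 0.04347.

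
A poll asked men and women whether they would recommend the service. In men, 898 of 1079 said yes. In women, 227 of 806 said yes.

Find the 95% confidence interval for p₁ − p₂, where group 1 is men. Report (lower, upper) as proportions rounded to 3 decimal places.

p̂₁ = 898/1079 = 0.8323 and p̂₂ = 227/806 = 0.2816.
SE₁ = √(p̂₁(1−p̂₁)/n₁) = √(0.8323·0.1677/1079) = 0.01137; SE₂ = √(0.2816·0.7184/806) = 0.01584.
Independent samples: SE of the difference = √(SE₁² + SE₂²) = √(0.0001292769 + 0.0002509056) = 0.01950.
z* for 95% confidence is 1.960, so the margin of error is 1.960 × 0.01950 = 0.03822.
Point estimate p̂₁ − p̂₂ = 0.8323 − 0.2816 = 0.5507.
0.5507 ± 0.03822 → (0.512, 0.589).

(0.512, 0.589)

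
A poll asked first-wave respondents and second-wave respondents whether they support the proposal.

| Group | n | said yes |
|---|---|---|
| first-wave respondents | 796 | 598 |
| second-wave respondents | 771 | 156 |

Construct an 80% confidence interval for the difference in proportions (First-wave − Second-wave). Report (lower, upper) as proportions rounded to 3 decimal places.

(0.522, 0.576)

First, p̂₁ = 598/796 = 0.7513; p̂₂ = 156/771 = 0.2023.
The two standard errors are √(0.7513×0.2487/796) = 0.01532 and √(0.2023×0.7977/771) = 0.01447.
Because the samples are independent, SE_diff = √(0.01532² + 0.01447²) = 0.02107.
Using z* = 1.282 for 80%, ME = 1.282 × 0.02107 = 0.02701.
p̂₁ − p̂₂ = 0.5490; interval 0.5490 ± 0.02701 gives (0.522, 0.576).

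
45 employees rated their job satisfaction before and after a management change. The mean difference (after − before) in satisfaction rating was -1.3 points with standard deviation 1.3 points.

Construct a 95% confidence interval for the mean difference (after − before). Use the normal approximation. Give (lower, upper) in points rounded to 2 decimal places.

(-1.68, -0.92)

This is a matched-pairs design, so SE = s_d/√n = 1.3/√45 = 0.1938.
Margin = 1.960 × 0.1938 = 0.3798; the interval is -1.3 ± 0.3798 = (-1.68, -0.92).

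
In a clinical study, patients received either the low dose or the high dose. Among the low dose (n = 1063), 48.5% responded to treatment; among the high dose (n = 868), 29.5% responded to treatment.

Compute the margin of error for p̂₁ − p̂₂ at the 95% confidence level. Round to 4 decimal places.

0.0427

The two standard errors are √(0.4850×0.5150/1063) = 0.01533 and √(0.2950×0.7050/868) = 0.01548.
Because the samples are independent, SE_diff = √(0.01533² + 0.01548²) = 0.02179.
Using z* = 1.960 for 95%, ME = 1.960 × 0.02179 = 0.04271.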